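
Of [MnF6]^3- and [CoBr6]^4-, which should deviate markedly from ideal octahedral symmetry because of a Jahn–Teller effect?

[MnF6]^3-

[MnF6]^3-: Ligand charges: each fluoride is −1. With an overall charge of −3 the manganese centre must be in the +3 oxidation state. Mn sits in group 7, so the d-electron count is 7 − 3 = 4. Fluoride is a weak-field ligand for a first-row metal, so the complex is high-spin. The t₂g³e_g¹ (high-spin) configuration has an unevenly filled e_g set; the Jahn–Teller theorem predicts a tetragonal distortion (typically axial elongation) to lift the degeneracy.
[CoBr6]^4-: Each bromide is −1; balancing the −4 overall charge requires Co(II). Co sits in group 9, so the d-electron count is 9 − 2 = 7. Bromide is a weak-field ligand for a first-row metal, so the complex is high-spin. The d⁷ configuration leaves the e_g set evenly filled (or empty) — no strong Jahn–Teller driving force.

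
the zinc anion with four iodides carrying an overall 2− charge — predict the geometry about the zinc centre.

tetrahedral

Summing ligand charges against the −2 overall charge gives an oxidation state of +2 for zinc.
Zn sits in group 12, so the d-electron count is 12 − 2 = 10.
Coordination number: 4.
A d¹⁰ ion has no crystal-field stabilisation preference between square planar and tetrahedral, so four ligands adopt the sterically favoured tetrahedral geometry.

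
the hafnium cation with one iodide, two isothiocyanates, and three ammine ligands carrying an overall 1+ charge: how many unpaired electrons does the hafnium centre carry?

0 unpaired electrons

Summing ligand charges against the +1 overall charge gives an oxidation state of +4 for hafnium.
Hafnium is a group-4 element; Hf(IV) is therefore d⁰.
In an octahedral field the d⁰ configuration is t₂g⁰e_g⁰, giving 0 unpaired electrons.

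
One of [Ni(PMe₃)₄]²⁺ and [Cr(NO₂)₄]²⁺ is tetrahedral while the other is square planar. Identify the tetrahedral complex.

[Cr(NO₂)₄]²⁺

For [Ni(PMe₃)₄]²⁺: Trimethylphosphine is neutral; balancing the +2 overall charge requires Ni(II). Ni sits in group 10, so the d-electron count is 10 − 2 = 8. Trimethylphosphine is a strong-field ligand (high in the spectrochemical series). A 3d d⁸ ion with strong-field ligands gains enough CFSE to favour square planar over tetrahedral. → square planar.
For [Cr(NO₂)₄]²⁺: Each nitro (N-bound nitrite) is −1; balancing the +2 overall charge requires Cr(VI). Cr sits in group 6, so the d-electron count is 6 − 6 = 0. A d⁰ ion has no crystal-field stabilisation preference between square planar and tetrahedral, so four ligands adopt the sterically favoured tetrahedral geometry. → tetrahedral.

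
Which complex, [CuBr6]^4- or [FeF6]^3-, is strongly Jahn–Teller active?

[CuBr6]^4-

[CuBr6]^4-: Each bromide is −1; balancing the −4 overall charge requires Cu(II). Cu sits in group 11, so the d-electron count is 11 − 2 = 9. The t₂g⁶e_g³ configuration has an unevenly filled e_g set; the Jahn–Teller theorem predicts a tetragonal distortion (typically axial elongation) to lift the degeneracy.
[FeF6]^3-: Summing ligand charges against the −3 overall charge gives an oxidation state of +3 for iron. Iron is a group-8 element; Fe(III) is therefore d⁵. Fluoride is a weak-field ligand for a first-row metal, so the complex is high-spin. The d⁵ configuration leaves the e_g set evenly filled (or empty) — no strong Jahn–Teller driving force.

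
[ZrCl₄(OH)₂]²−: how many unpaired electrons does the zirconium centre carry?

Ligand charges: each chloride is −1; each hydroxide is −1. With an overall charge of −2 the zirconium centre must be in the +4 oxidation state.
Zr sits in group 4, so the d-electron count is 4 − 4 = 0.
In an octahedral field the d⁰ configuration is t₂g⁰e_g⁰, giving 0 unpaired electrons.

0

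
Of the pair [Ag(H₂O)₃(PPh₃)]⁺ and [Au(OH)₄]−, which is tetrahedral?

[Ag(H₂O)₃(PPh₃)]⁺

For [Ag(H₂O)₃(PPh₃)]⁺: Water is neutral; triphenylphosphine is neutral; balancing the +1 overall charge requires Ag(I). Silver is a group-11 element; Ag(I) is therefore d¹⁰. A d¹⁰ ion has no crystal-field stabilisation preference between square planar and tetrahedral, so four ligands adopt the sterically favoured tetrahedral geometry. → tetrahedral.
For [Au(OH)₄]−: Ligand charges: each hydroxide is −1. With an overall charge of −1 the gold centre must be in the +3 oxidation state. Au sits in group 11, so the d-electron count is 11 − 3 = 8. A 5d d⁸ ion has a large crystal-field splitting; square planar leaves the high-energy d_{x²−y²} orbital empty and maximises CFSE. → square planar.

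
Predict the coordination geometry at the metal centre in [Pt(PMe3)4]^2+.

Summing ligand charges against the +2 overall charge gives an oxidation state of +2 for platinum.
Pt sits in group 10, so the d-electron count is 10 − 2 = 8.
Coordination number: 4.
A 5d d⁸ ion has a large crystal-field splitting; square planar leaves the high-energy d_{x²−y²} orbital empty and maximises CFSE.

square planar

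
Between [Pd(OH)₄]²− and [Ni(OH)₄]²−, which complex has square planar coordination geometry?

[Pd(OH)₄]²−

For [Pd(OH)₄]²−: Each hydroxide is −1; balancing the −2 overall charge requires Pd(II). Group 10 minus oxidation state 2 gives a d⁸ configuration. A 4d d⁸ ion has a large crystal-field splitting; square planar leaves the high-energy d_{x²−y²} orbital empty and maximises CFSE. → square planar.
For [Ni(OH)₄]²−: Each hydroxide is −1; balancing the −2 overall charge requires Ni(II). Nickel is a group-10 element; Ni(II) is therefore d⁸. Hydroxide is a weak-field ligand. With weak-field ligands the CFSE gain from square planar is small, so a 3d d⁸ ion takes the sterically preferred tetrahedral geometry. → tetrahedral.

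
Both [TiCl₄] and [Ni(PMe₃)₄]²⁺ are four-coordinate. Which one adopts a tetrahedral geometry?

For [TiCl₄]: Summing ligand charges against the 0 overall charge gives an oxidation state of +4 for titanium. Group 4 minus oxidation state 4 gives a d⁰ configuration. A d⁰ ion has no crystal-field stabilisation preference between square planar and tetrahedral, so four ligands adopt the sterically favoured tetrahedral geometry. → tetrahedral.
For [Ni(PMe₃)₄]²⁺: Summing ligand charges against the +2 overall charge gives an oxidation state of +2 for nickel. Group 10 minus oxidation state 2 gives a d⁸ configuration. Trimethylphosphine is a strong-field ligand (high in the spectrochemical series). A 3d d⁸ ion with strong-field ligands gains enough CFSE to favour square planar over tetrahedral. → square planar.

[TiCl₄]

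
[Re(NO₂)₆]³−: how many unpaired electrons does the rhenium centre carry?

2

Summing ligand charges against the −3 overall charge gives an oxidation state of +3 for rhenium.
Re sits in group 7, so the d-electron count is 7 − 3 = 4.
The spin state decides the count: a 5d ion has a large Δₒ and is invariably low-spin.
An octahedral low-spin d⁴ ion is t₂g⁴e_g⁰, giving 2 unpaired electrons.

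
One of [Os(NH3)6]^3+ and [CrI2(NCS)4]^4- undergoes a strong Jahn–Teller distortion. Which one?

[CrI2(NCS)4]^4-

[Os(NH3)6]^3+: Ligand charges: ammonia is neutral. With an overall charge of +3 the osmium centre must be in the +3 oxidation state. Osmium is a group-8 element; Os(III) is therefore d⁵. A 5d ion has a large Δₒ and is invariably low-spin. The d⁵ configuration leaves the e_g set evenly filled (or empty) — no strong Jahn–Teller driving force.
[CrI2(NCS)4]^4-: Summing ligand charges against the −4 overall charge gives an oxidation state of +2 for chromium. Chromium is a group-6 element; Cr(II) is therefore d⁴. Iodide and isothiocyanate are weak-field ligands for a first-row metal, so the complex is high-spin. The t₂g³e_g¹ (high-spin) configuration has an unevenly filled e_g set; the Jahn–Teller theorem predicts a tetragonal distortion (typically axial elongation) to lift the degeneracy.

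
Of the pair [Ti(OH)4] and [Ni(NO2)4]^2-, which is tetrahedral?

For [Ti(OH)4]: Ligand charges: each hydroxide is −1. With an overall charge of 0 the titanium centre must be in the +4 oxidation state. Titanium is a group-4 element; Ti(IV) is therefore d⁰. A d⁰ ion has no crystal-field stabilisation preference between square planar and tetrahedral, so four ligands adopt the sterically favoured tetrahedral geometry. → tetrahedral.
For [Ni(NO2)4]^2-: Ligand charges: each nitro (N-bound nitrite) is −1. With an overall charge of −2 the nickel centre must be in the +2 oxidation state. Group 10 minus oxidation state 2 gives a d⁸ configuration. Nitro (N-bound nitrite) is a strong-field ligand (high in the spectrochemical series). A 3d d⁸ ion with strong-field ligands gains enough CFSE to favour square planar over tetrahedral. → square planar.

[Ti(OH)4]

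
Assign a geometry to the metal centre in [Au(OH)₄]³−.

tetrahedral

Summing ligand charges against the −3 overall charge gives an oxidation state of +1 for gold.
Gold is a group-11 element; Au(I) is therefore d¹⁰.
With 4 monodentate ligands the coordination number is 4.
A d¹⁰ ion has no crystal-field stabilisation preference between square planar and tetrahedral, so four ligands adopt the sterically favoured tetrahedral geometry.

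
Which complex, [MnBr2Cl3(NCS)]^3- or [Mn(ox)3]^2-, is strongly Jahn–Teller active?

[MnBr2Cl3(NCS)]^3-: Summing ligand charges against the −3 overall charge gives an oxidation state of +3 for manganese. Mn sits in group 7, so the d-electron count is 7 − 3 = 4. Bromide, chloride, and isothiocyanate are weak-field ligands for a first-row metal, so the complex is high-spin. The t₂g³e_g¹ (high-spin) configuration has an unevenly filled e_g set; the Jahn–Teller theorem predicts a tetragonal distortion (typically axial elongation) to lift the degeneracy.
[Mn(ox)3]^2-: Summing ligand charges against the −2 overall charge gives an oxidation state of +4 for manganese. Mn sits in group 7, so the d-electron count is 7 − 4 = 3. The d³ configuration leaves the e_g set evenly filled (or empty) — no strong Jahn–Teller driving force.

[MnBr2Cl3(NCS)]^3-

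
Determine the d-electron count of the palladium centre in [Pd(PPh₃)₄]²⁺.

d8

Triphenylphosphine is neutral; balancing the +2 overall charge requires Pd(II).
Group 10 minus oxidation state 2 gives a d⁸ configuration.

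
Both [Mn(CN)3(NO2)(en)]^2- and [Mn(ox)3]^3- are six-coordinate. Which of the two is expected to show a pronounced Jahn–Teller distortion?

[Mn(CN)3(NO2)(en)]^2-: Each cyanide is −1; each nitro (N-bound nitrite) is −1; ethylenediamine is neutral; balancing the −2 overall charge requires Mn(II). Group 7 minus oxidation state 2 gives a d⁵ configuration. Cyanide and nitro (N-bound nitrite) are strong-field ligands (high in the spectrochemical series) for a first-row metal, so the complex is low-spin. The d⁵ configuration leaves the e_g set evenly filled (or empty) — no strong Jahn–Teller driving force.
[Mn(ox)3]^3-: Each oxalate is −2; balancing the −3 overall charge requires Mn(III). Mn sits in group 7, so the d-electron count is 7 − 3 = 4. Oxalate is a weak-field ligand for a first-row metal, so the complex is high-spin. The t₂g³e_g¹ (high-spin) configuration has an unevenly filled e_g set; the Jahn–Teller theorem predicts a tetragonal distortion (typically axial elongation) to lift the degeneracy.

[Mn(ox)3]^3-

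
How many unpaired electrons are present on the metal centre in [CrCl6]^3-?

3 unpaired electrons

Summing ligand charges against the −3 overall charge gives an oxidation state of +3 for chromium.
Group 6 minus oxidation state 3 gives a d³ configuration.
In an octahedral field the d³ configuration is t₂g³e_g⁰ (only one arrangement possible), giving 3 unpaired electrons.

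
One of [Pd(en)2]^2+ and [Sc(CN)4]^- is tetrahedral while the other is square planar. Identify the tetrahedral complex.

[Sc(CN)4]^-

For [Pd(en)2]^2+: Ethylenediamine is neutral; balancing the +2 overall charge requires Pd(II). Pd sits in group 10, so the d-electron count is 10 − 2 = 8. A 4d d⁸ ion has a large crystal-field splitting; square planar leaves the high-energy d_{x²−y²} orbital empty and maximises CFSE. → square planar.
For [Sc(CN)4]^-: Each cyanide is −1; balancing the −1 overall charge requires Sc(III). Group 3 minus oxidation state 3 gives a d⁰ configuration. A d⁰ ion has no crystal-field stabilisation preference between square planar and tetrahedral, so four ligands adopt the sterically favoured tetrahedral geometry. → tetrahedral.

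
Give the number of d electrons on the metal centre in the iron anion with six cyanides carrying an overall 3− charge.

Ligand charges: each cyanide is −1. With an overall charge of −3 the iron centre must be in the +3 oxidation state.
Fe sits in group 8, so the d-electron count is 8 − 3 = 5.

d5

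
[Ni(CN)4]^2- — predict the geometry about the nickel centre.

square planar

Summing ligand charges against the −2 overall charge gives an oxidation state of +2 for nickel.
Nickel is a group-10 element; Ni(II) is therefore d⁸.
With 4 monodentate ligands the coordination number is 4.
Cyanide is a strong-field ligand (high in the spectrochemical series).
A 3d d⁸ ion with strong-field ligands gains enough CFSE to favour square planar over tetrahedral.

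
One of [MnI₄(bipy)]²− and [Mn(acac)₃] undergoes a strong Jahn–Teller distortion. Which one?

[MnI₄(bipy)]²−: Ligand charges: each iodide is −1; 2,2′-bipyridine is neutral. With an overall charge of −2 the manganese centre must be in the +2 oxidation state. Mn sits in group 7, so the d-electron count is 7 − 2 = 5. Iodide is a weak-field ligand for a first-row metal, so the complex is high-spin. The d⁵ configuration leaves the e_g set evenly filled (or empty) — no strong Jahn–Teller driving force.
[Mn(acac)₃]: Ligand charges: each acetylacetonate is −1. With an overall charge of 0 the manganese centre must be in the +3 oxidation state. Mn sits in group 7, so the d-electron count is 7 − 3 = 4. Acetylacetonate is a weak-field ligand for a first-row metal, so the complex is high-spin. The t₂g³e_g¹ (high-spin) configuration has an unevenly filled e_g set; the Jahn–Teller theorem predicts a tetragonal distortion (typically axial elongation) to lift the degeneracy.

[Mn(acac)₃]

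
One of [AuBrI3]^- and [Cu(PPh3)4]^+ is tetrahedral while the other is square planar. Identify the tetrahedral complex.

For [AuBrI3]^-: Ligand charges: each bromide is −1; each iodide is −1. With an overall charge of −1 the gold centre must be in the +3 oxidation state. Group 11 minus oxidation state 3 gives a d⁸ configuration. A 5d d⁸ ion has a large crystal-field splitting; square planar leaves the high-energy d_{x²−y²} orbital empty and maximises CFSE. → square planar.
For [Cu(PPh3)4]^+: Ligand charges: triphenylphosphine is neutral. With an overall charge of +1 the copper centre must be in the +1 oxidation state. Cu sits in group 11, so the d-electron count is 11 − 1 = 10. A d¹⁰ ion has no crystal-field stabilisation preference between square planar and tetrahedral, so four ligands adopt the sterically favoured tetrahedral geometry. → tetrahedral.

[Cu(PPh3)4]^+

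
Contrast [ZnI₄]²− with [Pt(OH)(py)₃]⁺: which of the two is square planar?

[Pt(OH)(py)₃]⁺

For [ZnI₄]²−: Ligand charges: each iodide is −1. With an overall charge of −2 the zinc centre must be in the +2 oxidation state. Group 12 minus oxidation state 2 gives a d¹⁰ configuration. A d¹⁰ ion has no crystal-field stabilisation preference between square planar and tetrahedral, so four ligands adopt the sterically favoured tetrahedral geometry. → tetrahedral.
For [Pt(OH)(py)₃]⁺: Summing ligand charges against the +1 overall charge gives an oxidation state of +2 for platinum. Pt sits in group 10, so the d-electron count is 10 − 2 = 8. A 5d d⁸ ion has a large crystal-field splitting; square planar leaves the high-energy d_{x²−y²} orbital empty and maximises CFSE. → square planar.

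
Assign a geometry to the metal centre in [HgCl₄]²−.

tetrahedral

Ligand charges: each chloride is −1. With an overall charge of −2 the mercury centre must be in the +2 oxidation state.
Mercury is a group-12 element; Hg(II) is therefore d¹⁰.
With 4 monodentate ligands the coordination number is 4.
A d¹⁰ ion has no crystal-field stabilisation preference between square planar and tetrahedral, so four ligands adopt the sterically favoured tetrahedral geometry.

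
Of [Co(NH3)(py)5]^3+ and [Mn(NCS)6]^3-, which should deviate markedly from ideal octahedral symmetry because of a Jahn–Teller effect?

[Co(NH3)(py)5]^3+: Summing ligand charges against the +3 overall charge gives an oxidation state of +3 for cobalt. Cobalt is a group-9 element; Co(III) is therefore d⁶. Co(III) has an exceptionally large octahedral splitting and is low-spin with essentially every ligand except fluoride. The d⁶ configuration leaves the e_g set evenly filled (or empty) — no strong Jahn–Teller driving force.
[Mn(NCS)6]^3-: Each isothiocyanate is −1; balancing the −3 overall charge requires Mn(III). Manganese is a group-7 element; Mn(III) is therefore d⁴. Isothiocyanate is a weak-field ligand for a first-row metal, so the complex is high-spin. The t₂g³e_g¹ (high-spin) configuration has an unevenly filled e_g set; the Jahn–Teller theorem predicts a tetragonal distortion (typically axial elongation) to lift the degeneracy.

[Mn(NCS)6]^3-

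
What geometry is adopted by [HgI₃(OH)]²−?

Ligand charges: each iodide is −1; each hydroxide is −1. With an overall charge of −2 the mercury centre must be in the +2 oxidation state.
Mercury is a group-12 element; Hg(II) is therefore d¹⁰.
Coordination number: 4.
A d¹⁰ ion has no crystal-field stabilisation preference between square planar and tetrahedral, so four ligands adopt the sterically favoured tetrahedral geometry.

tetrahedral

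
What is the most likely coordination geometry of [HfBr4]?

tetrahedral

Ligand charges: each bromide is −1. With an overall charge of 0 the hafnium centre must be in the +4 oxidation state.
Group 4 minus oxidation state 4 gives a d⁰ configuration.
Coordination number: 4.
A d⁰ ion has no crystal-field stabilisation preference between square planar and tetrahedral, so four ligands adopt the sterically favoured tetrahedral geometry.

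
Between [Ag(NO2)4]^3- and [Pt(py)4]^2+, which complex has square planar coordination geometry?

[Pt(py)4]^2+

For [Ag(NO2)4]^3-: Ligand charges: each nitro (N-bound nitrite) is −1. With an overall charge of −3 the silver centre must be in the +1 oxidation state. Group 11 minus oxidation state 1 gives a d¹⁰ configuration. A d¹⁰ ion has no crystal-field stabilisation preference between square planar and tetrahedral, so four ligands adopt the sterically favoured tetrahedral geometry. → tetrahedral.
For [Pt(py)4]^2+: Pyridine is neutral; balancing the +2 overall charge requires Pt(II). Platinum is a group-10 element; Pt(II) is therefore d⁸. A 5d d⁸ ion has a large crystal-field splitting; square planar leaves the high-energy d_{x²−y²} orbital empty and maximises CFSE. → square planar.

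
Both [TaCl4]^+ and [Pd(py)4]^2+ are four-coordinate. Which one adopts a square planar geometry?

[Pd(py)4]^2+

For [TaCl4]^+: Summing ligand charges against the +1 overall charge gives an oxidation state of +5 for tantalum. Ta sits in group 5, so the d-electron count is 5 − 5 = 0. A d⁰ ion has no crystal-field stabilisation preference between square planar and tetrahedral, so four ligands adopt the sterically favoured tetrahedral geometry. → tetrahedral.
For [Pd(py)4]^2+: Ligand charges: pyridine is neutral. With an overall charge of +2 the palladium centre must be in the +2 oxidation state. Pd sits in group 10, so the d-electron count is 10 − 2 = 8. A 4d d⁸ ion has a large crystal-field splitting; square planar leaves the high-energy d_{x²−y²} orbital empty and maximises CFSE. → square planar.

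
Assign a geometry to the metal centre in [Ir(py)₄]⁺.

square planar

Pyridine is neutral; balancing the +1 overall charge requires Ir(I).
Group 9 minus oxidation state 1 gives a d⁸ configuration.
Coordination number: 4.
A 5d d⁸ ion has a large crystal-field splitting; square planar leaves the high-energy d_{x²−y²} orbital empty and maximises CFSE.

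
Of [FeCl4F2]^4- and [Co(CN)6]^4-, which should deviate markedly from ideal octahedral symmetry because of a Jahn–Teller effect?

[Co(CN)6]^4-

[FeCl4F2]^4-: Summing ligand charges against the −4 overall charge gives an oxidation state of +2 for iron. Group 8 minus oxidation state 2 gives a d⁶ configuration. Chloride and fluoride are weak-field ligands for a first-row metal, so the complex is high-spin. The d⁶ configuration leaves the e_g set evenly filled (or empty) — no strong Jahn–Teller driving force.
[Co(CN)6]^4-: Ligand charges: each cyanide is −1. With an overall charge of −4 the cobalt centre must be in the +2 oxidation state. Co sits in group 9, so the d-electron count is 9 − 2 = 7. Cyanide is a strong-field ligand (high in the spectrochemical series) for a first-row metal, so the complex is low-spin. The t₂g⁶e_g¹ (low-spin) configuration has an unevenly filled e_g set; the Jahn–Teller theorem predicts a tetragonal distortion (typically axial elongation) to lift the degeneracy.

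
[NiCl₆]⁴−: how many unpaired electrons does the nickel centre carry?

2

Ligand charges: each chloride is −1. With an overall charge of −4 the nickel centre must be in the +2 oxidation state.
Ni sits in group 10, so the d-electron count is 10 − 2 = 8.
In an octahedral field the d⁸ configuration is t₂g⁶e_g² (only one arrangement possible), giving 2 unpaired electrons.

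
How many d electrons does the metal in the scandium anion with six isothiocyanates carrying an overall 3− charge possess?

d0

Summing ligand charges against the −3 overall charge gives an oxidation state of +3 for scandium.
Sc sits in group 3, so the d-electron count is 3 − 3 = 0.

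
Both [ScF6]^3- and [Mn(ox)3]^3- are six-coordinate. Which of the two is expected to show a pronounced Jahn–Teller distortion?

[Mn(ox)3]^3-

[ScF6]^3-: Summing ligand charges against the −3 overall charge gives an oxidation state of +3 for scandium. Group 3 minus oxidation state 3 gives a d⁰ configuration. The d⁰ configuration leaves the e_g set evenly filled (or empty) — no strong Jahn–Teller driving force.
[Mn(ox)3]^3-: Each oxalate is −2; balancing the −3 overall charge requires Mn(III). Group 7 minus oxidation state 3 gives a d⁴ configuration. Oxalate is a weak-field ligand for a first-row metal, so the complex is high-spin. The t₂g³e_g¹ (high-spin) configuration has an unevenly filled e_g set; the Jahn–Teller theorem predicts a tetragonal distortion (typically axial elongation) to lift the degeneracy.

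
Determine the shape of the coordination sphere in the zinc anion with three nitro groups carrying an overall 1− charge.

Summing ligand charges against the −1 overall charge gives an oxidation state of +2 for zinc.
Group 12 minus oxidation state 2 gives a d¹⁰ configuration.
Coordination number: 3.
Three ligands around a d¹⁰ centre minimise repulsion in a trigonal-planar arrangement.

trigonal planar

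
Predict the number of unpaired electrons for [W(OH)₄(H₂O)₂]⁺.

1 unpaired electron

Summing ligand charges against the +1 overall charge gives an oxidation state of +5 for tungsten.
Tungsten is a group-6 element; W(V) is therefore d¹.
In an octahedral field the d¹ configuration is t₂g¹e_g⁰ (only one arrangement possible), giving 1 unpaired electron.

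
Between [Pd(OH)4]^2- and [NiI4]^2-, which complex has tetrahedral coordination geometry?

For [Pd(OH)4]^2-: Summing ligand charges against the −2 overall charge gives an oxidation state of +2 for palladium. Group 10 minus oxidation state 2 gives a d⁸ configuration. A 4d d⁸ ion has a large crystal-field splitting; square planar leaves the high-energy d_{x²−y²} orbital empty and maximises CFSE. → square planar.
For [NiI4]^2-: Each iodide is −1; balancing the −2 overall charge requires Ni(II). Ni sits in group 10, so the d-electron count is 10 − 2 = 8. Iodide is a weak-field ligand. With weak-field ligands the CFSE gain from square planar is small, so a 3d d⁸ ion takes the sterically preferred tetrahedral geometry. → tetrahedral.

[NiI4]^2-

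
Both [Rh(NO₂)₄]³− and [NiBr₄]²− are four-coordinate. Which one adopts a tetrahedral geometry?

For [Rh(NO₂)₄]³−: Ligand charges: each nitro (N-bound nitrite) is −1. With an overall charge of −3 the rhodium centre must be in the +1 oxidation state. Rh sits in group 9, so the d-electron count is 9 − 1 = 8. A 4d d⁸ ion has a large crystal-field splitting; square planar leaves the high-energy d_{x²−y²} orbital empty and maximises CFSE. → square planar.
For [NiBr₄]²−: Ligand charges: each bromide is −1. With an overall charge of −2 the nickel centre must be in the +2 oxidation state. Ni sits in group 10, so the d-electron count is 10 − 2 = 8. Bromide is a weak-field ligand. With weak-field ligands the CFSE gain from square planar is small, so a 3d d⁸ ion takes the sterically preferred tetrahedral geometry. → tetrahedral.

[NiBr₄]²−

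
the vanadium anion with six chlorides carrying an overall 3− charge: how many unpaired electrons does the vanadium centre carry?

Ligand charges: each chloride is −1. With an overall charge of −3 the vanadium centre must be in the +3 oxidation state.
Group 5 minus oxidation state 3 gives a d² configuration.
In an octahedral field the d² configuration is t₂g²e_g⁰ (only one arrangement possible), giving 2 unpaired electrons.

2 unpaired electrons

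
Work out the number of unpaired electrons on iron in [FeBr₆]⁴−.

Each bromide is −1; balancing the −4 overall charge requires Fe(II).
Fe sits in group 8, so the d-electron count is 8 − 2 = 6.
The spin state decides the count: Bromide is a weak-field ligand for a first-row metal, so the complex is high-spin.
An octahedral high-spin d⁶ ion is t₂g⁴e_g², giving 4 unpaired electrons.

4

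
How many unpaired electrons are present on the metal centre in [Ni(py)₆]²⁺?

2 unpaired electrons

Pyridine is neutral; balancing the +2 overall charge requires Ni(II).
Nickel is a group-10 element; Ni(II) is therefore d⁸.
In an octahedral field the d⁸ configuration is t₂g⁶e_g² (only one arrangement possible), giving 2 unpaired electrons.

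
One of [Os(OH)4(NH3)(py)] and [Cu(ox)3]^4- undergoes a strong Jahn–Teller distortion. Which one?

[Os(OH)4(NH3)(py)]: Ligand charges: each hydroxide is −1; ammonia is neutral; pyridine is neutral. With an overall charge of 0 the osmium centre must be in the +4 oxidation state. Os sits in group 8, so the d-electron count is 8 − 4 = 4. A 5d ion has a large Δₒ and is invariably low-spin. The d⁴ configuration leaves the e_g set evenly filled (or empty) — no strong Jahn–Teller driving force.
[Cu(ox)3]^4-: Each oxalate is −2; balancing the −4 overall charge requires Cu(II). Copper is a group-11 element; Cu(II) is therefore d⁹. The t₂g⁶e_g³ configuration has an unevenly filled e_g set; the Jahn–Teller theorem predicts a tetragonal distortion (typically axial elongation) to lift the degeneracy.

[Cu(ox)3]^4-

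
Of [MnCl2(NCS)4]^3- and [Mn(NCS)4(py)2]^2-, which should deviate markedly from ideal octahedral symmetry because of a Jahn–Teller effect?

[MnCl2(NCS)4]^3-: Ligand charges: each chloride is −1; each isothiocyanate is −1. With an overall charge of −3 the manganese centre must be in the +3 oxidation state. Manganese is a group-7 element; Mn(III) is therefore d⁴. Chloride and isothiocyanate are weak-field ligands for a first-row metal, so the complex is high-spin. The t₂g³e_g¹ (high-spin) configuration has an unevenly filled e_g set; the Jahn–Teller theorem predicts a tetragonal distortion (typically axial elongation) to lift the degeneracy.
[Mn(NCS)4(py)2]^2-: Each isothiocyanate is −1; pyridine is neutral; balancing the −2 overall charge requires Mn(II). Manganese is a group-7 element; Mn(II) is therefore d⁵. Isothiocyanate is a weak-field ligand for a first-row metal, so the complex is high-spin. The d⁵ configuration leaves the e_g set evenly filled (or empty) — no strong Jahn–Teller driving force.

[MnCl2(NCS)4]^3-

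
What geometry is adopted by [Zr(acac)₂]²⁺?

tetrahedral

Summing ligand charges against the +2 overall charge gives an oxidation state of +4 for zirconium.
Group 4 minus oxidation state 4 gives a d⁰ configuration.
Counting donor atoms: 2×acetylacetonate (bidentate) → 4 donors. Coordination number = 4.
A d⁰ ion has no crystal-field stabilisation preference between square planar and tetrahedral, so four ligands adopt the sterically favoured tetrahedral geometry.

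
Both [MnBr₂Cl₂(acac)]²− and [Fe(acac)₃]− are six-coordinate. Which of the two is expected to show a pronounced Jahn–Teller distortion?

[MnBr₂Cl₂(acac)]²−: Summing ligand charges against the −2 overall charge gives an oxidation state of +3 for manganese. Manganese is a group-7 element; Mn(III) is therefore d⁴. Acetylacetonate, bromide, and chloride are weak-field ligands for a first-row metal, so the complex is high-spin. The t₂g³e_g¹ (high-spin) configuration has an unevenly filled e_g set; the Jahn–Teller theorem predicts a tetragonal distortion (typically axial elongation) to lift the degeneracy.
[Fe(acac)₃]−: Summing ligand charges against the −1 overall charge gives an oxidation state of +2 for iron. Group 8 minus oxidation state 2 gives a d⁶ configuration. Acetylacetonate is a weak-field ligand for a first-row metal, so the complex is high-spin. The d⁶ configuration leaves the e_g set evenly filled (or empty) — no strong Jahn–Teller driving force.

[MnBr₂Cl₂(acac)]²−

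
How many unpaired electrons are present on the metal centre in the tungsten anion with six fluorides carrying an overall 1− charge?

Summing ligand charges against the −1 overall charge gives an oxidation state of +5 for tungsten.
Group 6 minus oxidation state 5 gives a d¹ configuration.
In an octahedral field the d¹ configuration is t₂g¹e_g⁰ (only one arrangement possible), giving 1 unpaired electron.

1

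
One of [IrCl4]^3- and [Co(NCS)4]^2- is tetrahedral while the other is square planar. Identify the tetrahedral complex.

[Co(NCS)4]^2-

For [IrCl4]^3-: Summing ligand charges against the −3 overall charge gives an oxidation state of +1 for iridium. Group 9 minus oxidation state 1 gives a d⁸ configuration. A 5d d⁸ ion has a large crystal-field splitting; square planar leaves the high-energy d_{x²−y²} orbital empty and maximises CFSE. → square planar.
For [Co(NCS)4]^2-: Summing ligand charges against the −2 overall charge gives an oxidation state of +2 for cobalt. Group 9 minus oxidation state 2 gives a d⁷ configuration. For a high-spin 3d d⁷ ion with weak-field ligands the small Δₜ gives little square-planar CFSE advantage, so four ligands adopt the sterically favoured tetrahedral geometry. → tetrahedral.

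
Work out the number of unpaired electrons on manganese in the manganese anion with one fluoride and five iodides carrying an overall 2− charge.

Summing ligand charges against the −2 overall charge gives an oxidation state of +4 for manganese.
Group 7 minus oxidation state 4 gives a d³ configuration.
In an octahedral field the d³ configuration is t₂g³e_g⁰ (only one arrangement possible), giving 3 unpaired electrons.

3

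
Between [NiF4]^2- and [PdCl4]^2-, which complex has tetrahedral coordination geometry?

[NiF4]^2-

For [NiF4]^2-: Each fluoride is −1; balancing the −2 overall charge requires Ni(II). Nickel is a group-10 element; Ni(II) is therefore d⁸. Fluoride is a weak-field ligand. With weak-field ligands the CFSE gain from square planar is small, so a 3d d⁸ ion takes the sterically preferred tetrahedral geometry. → tetrahedral.
For [PdCl4]^2-: Summing ligand charges against the −2 overall charge gives an oxidation state of +2 for palladium. Group 10 minus oxidation state 2 gives a d⁸ configuration. A 4d d⁸ ion has a large crystal-field splitting; square planar leaves the high-energy d_{x²−y²} orbital empty and maximises CFSE. → square planar.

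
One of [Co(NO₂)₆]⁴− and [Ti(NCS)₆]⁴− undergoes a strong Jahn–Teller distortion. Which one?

[Co(NO₂)₆]⁴−: Summing ligand charges against the −4 overall charge gives an oxidation state of +2 for cobalt. Group 9 minus oxidation state 2 gives a d⁷ configuration. Nitro (N-bound nitrite) is a strong-field ligand (high in the spectrochemical series) for a first-row metal, so the complex is low-spin. The t₂g⁶e_g¹ (low-spin) configuration has an unevenly filled e_g set; the Jahn–Teller theorem predicts a tetragonal distortion (typically axial elongation) to lift the degeneracy.
[Ti(NCS)₆]⁴−: Each isothiocyanate is −1; balancing the −4 overall charge requires Ti(II). Ti sits in group 4, so the d-electron count is 4 − 2 = 2. The d² configuration leaves the e_g set evenly filled (or empty) — no strong Jahn–Teller driving force.

[Co(NO₂)₆]⁴−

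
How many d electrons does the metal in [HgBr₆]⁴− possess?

d¹⁰

Ligand charges: each bromide is −1. With an overall charge of −4 the mercury centre must be in the +2 oxidation state.
Hg sits in group 12, so the d-electron count is 12 − 2 = 10.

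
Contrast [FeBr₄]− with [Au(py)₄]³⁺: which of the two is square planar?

[Au(py)₄]³⁺

For [FeBr₄]−: Each bromide is −1; balancing the −1 overall charge requires Fe(III). Group 8 minus oxidation state 3 gives a d⁵ configuration. A high-spin d⁵ ion has zero CFSE in either geometry, so four ligands adopt the sterically favoured tetrahedral geometry. → tetrahedral.
For [Au(py)₄]³⁺: Pyridine is neutral; balancing the +3 overall charge requires Au(III). Gold is a group-11 element; Au(III) is therefore d⁸. A 5d d⁸ ion has a large crystal-field splitting; square planar leaves the high-energy d_{x²−y²} orbital empty and maximises CFSE. → square planar.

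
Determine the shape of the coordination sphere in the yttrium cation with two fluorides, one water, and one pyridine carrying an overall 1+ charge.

tetrahedral

Each fluoride is −1; water is neutral; pyridine is neutral; balancing the +1 overall charge requires Y(III).
Yttrium is a group-3 element; Y(III) is therefore d⁰.
Coordination number: 4.
A d⁰ ion has no crystal-field stabilisation preference between square planar and tetrahedral, so four ligands adopt the sterically favoured tetrahedral geometry.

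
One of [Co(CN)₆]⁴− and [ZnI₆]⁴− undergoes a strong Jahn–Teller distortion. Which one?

[Co(CN)₆]⁴−

[Co(CN)₆]⁴−: Summing ligand charges against the −4 overall charge gives an oxidation state of +2 for cobalt. Co sits in group 9, so the d-electron count is 9 − 2 = 7. Cyanide is a strong-field ligand (high in the spectrochemical series) for a first-row metal, so the complex is low-spin. The t₂g⁶e_g¹ (low-spin) configuration has an unevenly filled e_g set; the Jahn–Teller theorem predicts a tetragonal distortion (typically axial elongation) to lift the degeneracy.
[ZnI₆]⁴−: Ligand charges: each iodide is −1. With an overall charge of −4 the zinc centre must be in the +2 oxidation state. Zn sits in group 12, so the d-electron count is 12 − 2 = 10. The d¹⁰ configuration leaves the e_g set evenly filled (or empty) — no strong Jahn–Teller driving force.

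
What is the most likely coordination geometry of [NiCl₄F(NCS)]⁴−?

octahedral

Summing ligand charges against the −4 overall charge gives an oxidation state of +2 for nickel.
Nickel is a group-10 element; Ni(II) is therefore d⁸.
Coordination number: 6.
Six donors around a single metal centre give an octahedral coordination sphere.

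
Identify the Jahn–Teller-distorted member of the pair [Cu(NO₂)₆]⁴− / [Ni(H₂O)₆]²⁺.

[Cu(NO₂)₆]⁴−

[Cu(NO₂)₆]⁴−: Ligand charges: each nitro (N-bound nitrite) is −1. With an overall charge of −4 the copper centre must be in the +2 oxidation state. Copper is a group-11 element; Cu(II) is therefore d⁹. The t₂g⁶e_g³ configuration has an unevenly filled e_g set; the Jahn–Teller theorem predicts a tetragonal distortion (typically axial elongation) to lift the degeneracy.
[Ni(H₂O)₆]²⁺: Water is neutral; balancing the +2 overall charge requires Ni(II). Ni sits in group 10, so the d-electron count is 10 − 2 = 8. The d⁸ configuration leaves the e_g set evenly filled (or empty) — no strong Jahn–Teller driving force.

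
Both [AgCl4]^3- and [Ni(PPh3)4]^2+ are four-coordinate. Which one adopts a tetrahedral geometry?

[AgCl4]^3-

For [AgCl4]^3-: Each chloride is −1; balancing the −3 overall charge requires Ag(I). Silver is a group-11 element; Ag(I) is therefore d¹⁰. A d¹⁰ ion has no crystal-field stabilisation preference between square planar and tetrahedral, so four ligands adopt the sterically favoured tetrahedral geometry. → tetrahedral.
For [Ni(PPh3)4]^2+: Triphenylphosphine is neutral; balancing the +2 overall charge requires Ni(II). Group 10 minus oxidation state 2 gives a d⁸ configuration. Triphenylphosphine is a strong-field ligand (high in the spectrochemical series). A 3d d⁸ ion with strong-field ligands gains enough CFSE to favour square planar over tetrahedral. → square planar.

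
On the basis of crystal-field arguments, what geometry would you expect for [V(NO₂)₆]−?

Summing ligand charges against the −1 overall charge gives an oxidation state of +5 for vanadium.
V sits in group 5, so the d-electron count is 5 − 5 = 0.
Coordination number: 6.
Six donors around a single metal centre give an octahedral coordination sphere.

octahedral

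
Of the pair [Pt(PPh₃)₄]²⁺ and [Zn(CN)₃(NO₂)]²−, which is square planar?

For [Pt(PPh₃)₄]²⁺: Summing ligand charges against the +2 overall charge gives an oxidation state of +2 for platinum. Platinum is a group-10 element; Pt(II) is therefore d⁸. A 5d d⁸ ion has a large crystal-field splitting; square planar leaves the high-energy d_{x²−y²} orbital empty and maximises CFSE. → square planar.
For [Zn(CN)₃(NO₂)]²−: Summing ligand charges against the −2 overall charge gives an oxidation state of +2 for zinc. Group 12 minus oxidation state 2 gives a d¹⁰ configuration. A d¹⁰ ion has no crystal-field stabilisation preference between square planar and tetrahedral, so four ligands adopt the sterically favoured tetrahedral geometry. → tetrahedral.

[Pt(PPh₃)₄]²⁺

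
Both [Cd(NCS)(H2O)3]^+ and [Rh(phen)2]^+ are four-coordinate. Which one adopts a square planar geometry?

[Rh(phen)2]^+

For [Cd(NCS)(H2O)3]^+: Each isothiocyanate is −1; water is neutral; balancing the +1 overall charge requires Cd(II). Cd sits in group 12, so the d-electron count is 12 − 2 = 10. A d¹⁰ ion has no crystal-field stabilisation preference between square planar and tetrahedral, so four ligands adopt the sterically favoured tetrahedral geometry. → tetrahedral.
For [Rh(phen)2]^+: Ligand charges: 1,10-phenanthroline is neutral. With an overall charge of +1 the rhodium centre must be in the +1 oxidation state. Rh sits in group 9, so the d-electron count is 9 − 1 = 8. A 4d d⁸ ion has a large crystal-field splitting; square planar leaves the high-energy d_{x²−y²} orbital empty and maximises CFSE. → square planar.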